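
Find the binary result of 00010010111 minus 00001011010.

Method 1 - Direct subtraction (column by column from the right: bit − bit − borrow-in; if negative, add 2 and borrow 1 from the next column):
borrow: 00011110000
        00010010111
-       00001011010
-------------------
        00000111101

Method 2 - Add two's complement:
Two's complement of 00001011010: invert → 11110100101, add 1 → 11110100110
  00010010111
+ 11110100110
-------------
 100000111101  (end carry out of the top bit = 1)
Discarding the end carry: 00000111101
Decimal check:
  00010010111 = 128 + 16 + 4 + 2 + 1 = 151
  00001011010 = 64 + 16 + 8 + 2 = 90
  151 - 90 = 61, and 00000111101 = 32 + 16 + 8 + 4 + 1 = 61 ✓



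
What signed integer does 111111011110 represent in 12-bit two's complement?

Binary: 111111011110
Sign bit: 1 (negative)
Invert: 000000100001
Add 1:  000000100010
Magnitude: 000000100010 = 32 + 2 = 34
Value: -34



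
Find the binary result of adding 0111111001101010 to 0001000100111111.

Add column by column from the right: bit + bit + carry-in; write the sum mod 2, carry 1 when the sum is 2 or 3.
carry:  1110000011111100
        0111111001101010
+       0001000100111111
------------------------
       01000111110101001
(the carry out of the leftmost column, 0, becomes the leading bit)
Decimal check:
  0111111001101010 = 16384 + 8192 + 4096 + 2048 + 1024 + 512 + 64 + 32 + 8 + 2 = 32362
  0001000100111111 = 4096 + 256 + 32 + 16 + 8 + 4 + 2 + 1 = 4415
  32362 + 4415 = 36777, and 01000111110101001 = 32768 + 2048 + 1024 + 512 + 256 + 128 + 32 + 8 + 1 = 36777 ✓



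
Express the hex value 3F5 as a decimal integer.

Expand by place value (powers of 16):
Digit values: F = 15
3F5 = 3 × 16^2 + 15 × 16^1 + 5 × 16^0
= 3 × 256 + 15 × 16 + 5 × 1
= 768 + 240 + 5
= 1013



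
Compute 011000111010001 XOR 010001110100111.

XOR: 1 when bits differ
  011000111010001
^ 010001110100111
-----------------
  001001001110110
Decimal: 12753 ^ 9127 = 4726



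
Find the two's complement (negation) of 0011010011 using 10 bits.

Original: 0011010011
Step 1 - Invert all bits: 1100101100
Step 2 - Add 1: 1100101101
Verification: 0011010011 + 1100101101 = 10000000000; discarding the end carry (carry out of the top bit) leaves the 10-bit value 0000000000, as required for x + (-x)



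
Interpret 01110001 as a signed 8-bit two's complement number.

Binary: 01110001
Sign bit: 0 (non-negative)
Read directly as an unsigned value:
01110001 = 64 + 32 + 16 + 1 = 113
Value: 113



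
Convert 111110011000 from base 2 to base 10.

Sum of powers of 2 for each 1-bit:
2^3 + 2^4 + 2^7 + 2^8 + 2^9 + 2^10 + 2^11
= 8 + 16 + 128 + 256 + 512 + 1024 + 2048
= 3992



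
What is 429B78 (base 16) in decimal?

Expand by place value (powers of 16):
Digit values: B = 11
429B78 = 4 × 16^5 + 2 × 16^4 + 9 × 16^3 + 11 × 16^2 + 7 × 16^1 + 8 × 16^0
= 4 × 1048576 + 2 × 65536 + 9 × 4096 + 11 × 256 + 7 × 16 + 8 × 1
= 4194304 + 131072 + 36864 + 2816 + 112 + 8
= 4365176



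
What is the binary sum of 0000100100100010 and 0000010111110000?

Add column by column from the right: bit + bit + carry-in; write the sum mod 2, carry 1 when the sum is 2 or 3.
carry:  0000001111000000
        0000100100100010
+       0000010111110000
------------------------
       00000111100010010
(the carry out of the leftmost column, 0, becomes the leading bit)
Decimal check:
  0000100100100010 = 2048 + 256 + 32 + 2 = 2338
  0000010111110000 = 1024 + 256 + 128 + 64 + 32 + 16 = 1520
  2338 + 1520 = 3858, and 00000111100010010 = 2048 + 1024 + 512 + 256 + 16 + 2 = 3858 ✓



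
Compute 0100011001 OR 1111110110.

OR: 1 when either bit is 1
  0100011001
| 1111110110
------------
  1111111111
Decimal: 281 | 1014 = 1023



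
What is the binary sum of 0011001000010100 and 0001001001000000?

Add column by column from the right: bit + bit + carry-in; write the sum mod 2, carry 1 when the sum is 2 or 3.
carry:  0110010000000000
        0011001000010100
+       0001001001000000
------------------------
       00100010001010100
(the carry out of the leftmost column, 0, becomes the leading bit)
Decimal check:
  0011001000010100 = 8192 + 4096 + 512 + 16 + 4 = 12820
  0001001001000000 = 4096 + 512 + 64 = 4672
  12820 + 4672 = 17492, and 00100010001010100 = 16384 + 1024 + 64 + 16 + 4 = 17492 ✓



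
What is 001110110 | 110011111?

OR: 1 when either bit is 1
  001110110
| 110011111
-----------
  111111111
Decimal: 118 | 415 = 511



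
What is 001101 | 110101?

OR: 1 when either bit is 1
  001101
| 110101
--------
  111101
Decimal: 13 | 53 = 61



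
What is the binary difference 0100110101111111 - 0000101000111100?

Method 1 - Direct subtraction (column by column from the right: bit − bit − borrow-in; if negative, add 2 and borrow 1 from the next column):
borrow: 0000010000000000
        0100110101111111
-       0000101000111100
------------------------
        0100001101000011

Method 2 - Add two's complement:
Two's complement of 0000101000111100: invert → 1111010111000011, add 1 → 1111010111000100
  0100110101111111
+ 1111010111000100
------------------
 10100001101000011  (end carry out of the top bit = 1)
Discarding the end carry: 0100001101000011
Decimal check:
  0100110101111111 = 16384 + 2048 + 1024 + 256 + 64 + 32 + 16 + 8 + 4 + 2 + 1 = 19839
  0000101000111100 = 2048 + 512 + 32 + 16 + 8 + 4 = 2620
  19839 - 2620 = 17219, and 0100001101000011 = 16384 + 512 + 256 + 64 + 2 + 1 = 17219 ✓



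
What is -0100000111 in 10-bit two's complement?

Original: 0100000111
Step 1 - Invert all bits: 1011111000
Step 2 - Add 1: 1011111001
Verification: 0100000111 + 1011111001 = 10000000000; discarding the end carry (carry out of the top bit) leaves the 10-bit value 0000000000, as required for x + (-x)



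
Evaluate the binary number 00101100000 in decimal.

Sum of powers of 2 for each 1-bit:
2^5 + 2^6 + 2^8
= 32 + 64 + 256
= 352



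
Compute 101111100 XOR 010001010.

XOR: 1 when bits differ
  101111100
^ 010001010
-----------
  111110110
Decimal: 380 ^ 138 = 502



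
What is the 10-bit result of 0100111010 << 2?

Original: 0100111010 (decimal 314)
Shift left by 2 positions
Append 2 zeros on the right and drop the 2 high bits that overflow the 10-bit width
Result: 0011101000 (decimal 232)
Equivalent: 314 << 2 = 314 × 2^2 = 1256, truncated to 10 bits = 232



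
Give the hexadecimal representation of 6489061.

Using repeated division by 16 (digits 10–15 are A–F):
6489061 ÷ 16 = 405566 remainder 5
405566 ÷ 16 = 25347 remainder 14 (E)
25347 ÷ 16 = 1584 remainder 3
1584 ÷ 16 = 99 remainder 0
99 ÷ 16 = 6 remainder 3
6 ÷ 16 = 0 remainder 6
Reading remainders bottom to top: 6303E5



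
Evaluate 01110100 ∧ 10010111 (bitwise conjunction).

AND: 1 only when both bits are 1
  01110100
& 10010111
----------
  00010100
Decimal: 116 & 151 = 20



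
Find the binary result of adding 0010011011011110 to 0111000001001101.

Add column by column from the right: bit + bit + carry-in; write the sum mod 2, carry 1 when the sum is 2 or 3.
carry:  1100000110111000
        0010011011011110
+       0111000001001101
------------------------
       01001011100101011
(the carry out of the leftmost column, 0, becomes the leading bit)
Decimal check:
  0010011011011110 = 8192 + 1024 + 512 + 128 + 64 + 16 + 8 + 4 + 2 = 9950
  0111000001001101 = 16384 + 8192 + 4096 + 64 + 8 + 4 + 1 = 28749
  9950 + 28749 = 38699, and 01001011100101011 = 32768 + 4096 + 1024 + 512 + 256 + 32 + 8 + 2 + 1 = 38699 ✓



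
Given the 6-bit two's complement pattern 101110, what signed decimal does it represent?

Binary: 101110
Sign bit: 1 (negative)
Invert: 010001
Add 1:  010010
Magnitude: 010010 = 16 + 2 = 18
Value: -18



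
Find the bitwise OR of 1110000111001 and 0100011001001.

OR: 1 when either bit is 1
  1110000111001
| 0100011001001
---------------
  1110011111001
Decimal: 7225 | 2249 = 7417



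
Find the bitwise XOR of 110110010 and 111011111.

XOR: 1 when bits differ
  110110010
^ 111011111
-----------
  001101101
Decimal: 434 ^ 479 = 109



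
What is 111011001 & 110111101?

AND: 1 only when both bits are 1
  111011001
& 110111101
-----------
  110011001
Decimal: 473 & 445 = 409



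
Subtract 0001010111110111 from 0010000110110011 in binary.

Method 1 - Direct subtraction (column by column from the right: bit − bit − borrow-in; if negative, add 2 and borrow 1 from the next column):
borrow: 0011111111111000
        0010000110110011
-       0001010111110111
------------------------
        0000101110111100

Method 2 - Add two's complement:
Two's complement of 0001010111110111: invert → 1110101000001000, add 1 → 1110101000001001
  0010000110110011
+ 1110101000001001
------------------
 10000101110111100  (end carry out of the top bit = 1)
Discarding the end carry: 0000101110111100
Decimal check:
  0010000110110011 = 8192 + 256 + 128 + 32 + 16 + 2 + 1 = 8627
  0001010111110111 = 4096 + 1024 + 256 + 128 + 64 + 32 + 16 + 4 + 2 + 1 = 5623
  8627 - 5623 = 3004, and 0000101110111100 = 2048 + 512 + 256 + 128 + 32 + 16 + 8 + 4 = 3004 ✓



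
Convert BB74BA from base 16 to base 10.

Expand by place value (powers of 16):
Digit values: B = 11, A = 10
BB74BA = 11 × 16^5 + 11 × 16^4 + 7 × 16^3 + 4 × 16^2 + 11 × 16^1 + 10 × 16^0
= 11 × 1048576 + 11 × 65536 + 7 × 4096 + 4 × 256 + 11 × 16 + 10 × 1
= 11534336 + 720896 + 28672 + 1024 + 176 + 10
= 12285114



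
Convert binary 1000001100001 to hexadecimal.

Group into 4-bit nibbles from right:
  0001 = 1
  0000 = 0
  0110 = 6
  0001 = 1
Result: 1061



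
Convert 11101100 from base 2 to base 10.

Sum of powers of 2 for each 1-bit:
2^2 + 2^3 + 2^5 + 2^6 + 2^7
= 4 + 8 + 32 + 64 + 128
= 236



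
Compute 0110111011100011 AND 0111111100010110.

AND: 1 only when both bits are 1
  0110111011100011
& 0111111100010110
------------------
  0110111000000010
Decimal: 28387 & 32534 = 28162



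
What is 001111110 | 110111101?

OR: 1 when either bit is 1
  001111110
| 110111101
-----------
  111111111
Decimal: 126 | 445 = 511



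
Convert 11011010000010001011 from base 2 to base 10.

Sum of powers of 2 for each 1-bit:
2^0 + 2^1 + 2^3 + 2^7 + 2^13 + 2^15 + 2^16 + 2^18 + 2^19
= 1 + 2 + 8 + 128 + 8192 + 32768 + 65536 + 262144 + 524288
= 893067



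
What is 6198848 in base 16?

Using repeated division by 16 (digits 10–15 are A–F):
6198848 ÷ 16 = 387428 remainder 0
387428 ÷ 16 = 24214 remainder 4
24214 ÷ 16 = 1513 remainder 6
1513 ÷ 16 = 94 remainder 9
94 ÷ 16 = 5 remainder 14 (E)
5 ÷ 16 = 0 remainder 5
Reading remainders bottom to top: 5E9640



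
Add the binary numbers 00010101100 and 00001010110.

Add column by column from the right: bit + bit + carry-in; write the sum mod 2, carry 1 when the sum is 2 or 3.
carry:  00111111000
        00010101100
+       00001010110
-------------------
       000100000010
(the carry out of the leftmost column, 0, becomes the leading bit)
Decimal check:
  00010101100 = 128 + 32 + 8 + 4 = 172
  00001010110 = 64 + 16 + 4 + 2 = 86
  172 + 86 = 258, and 000100000010 = 256 + 2 = 258 ✓



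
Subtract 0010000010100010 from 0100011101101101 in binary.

Method 1 - Direct subtraction (column by column from the right: bit − bit − borrow-in; if negative, add 2 and borrow 1 from the next column):
borrow: 0100000100000100
        0100011101101101
-       0010000010100010
------------------------
        0010011011001011

Method 2 - Add two's complement:
Two's complement of 0010000010100010: invert → 1101111101011101, add 1 → 1101111101011110
  0100011101101101
+ 1101111101011110
------------------
 10010011011001011  (end carry out of the top bit = 1)
Discarding the end carry: 0010011011001011
Decimal check:
  0100011101101101 = 16384 + 1024 + 512 + 256 + 64 + 32 + 8 + 4 + 1 = 18285
  0010000010100010 = 8192 + 128 + 32 + 2 = 8354
  18285 - 8354 = 9931, and 0010011011001011 = 8192 + 1024 + 512 + 128 + 64 + 8 + 2 + 1 = 9931 ✓



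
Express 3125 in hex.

Using repeated division by 16 (digits 10–15 are A–F):
3125 ÷ 16 = 195 remainder 5
195 ÷ 16 = 12 remainder 3
12 ÷ 16 = 0 remainder 12 (C)
Reading remainders bottom to top: C35



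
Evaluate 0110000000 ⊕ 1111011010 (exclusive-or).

XOR: 1 when bits differ
  0110000000
^ 1111011010
------------
  1001011010
Decimal: 384 ^ 986 = 602



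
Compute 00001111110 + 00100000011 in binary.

Add column by column from the right: bit + bit + carry-in; write the sum mod 2, carry 1 when the sum is 2 or 3.
carry:  00011111100
        00001111110
+       00100000011
-------------------
       000110000001
(the carry out of the leftmost column, 0, becomes the leading bit)
Decimal check:
  00001111110 = 64 + 32 + 16 + 8 + 4 + 2 = 126
  00100000011 = 256 + 2 + 1 = 259
  126 + 259 = 385, and 000110000001 = 256 + 128 + 1 = 385 ✓



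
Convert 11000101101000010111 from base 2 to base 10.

Sum of powers of 2 for each 1-bit:
2^0 + 2^1 + 2^2 + 2^4 + 2^9 + 2^11 + 2^12 + 2^14 + 2^18 + 2^19
= 1 + 2 + 4 + 16 + 512 + 2048 + 4096 + 16384 + 262144 + 524288
= 809495



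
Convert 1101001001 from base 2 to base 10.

Sum of powers of 2 for each 1-bit:
2^0 + 2^3 + 2^6 + 2^8 + 2^9
= 1 + 8 + 64 + 256 + 512
= 841



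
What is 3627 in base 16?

Using repeated division by 16 (digits 10–15 are A–F):
3627 ÷ 16 = 226 remainder 11 (B)
226 ÷ 16 = 14 remainder 2
14 ÷ 16 = 0 remainder 14 (E)
Reading remainders bottom to top: E2B



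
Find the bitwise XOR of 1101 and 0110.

XOR: 1 when bits differ
  1101
^ 0110
------
  1011
Decimal: 13 ^ 6 = 11



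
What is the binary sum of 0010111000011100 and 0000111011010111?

Add column by column from the right: bit + bit + carry-in; write the sum mod 2, carry 1 when the sum is 2 or 3.
carry:  0001110000111000
        0010111000011100
+       0000111011010111
------------------------
       00011110011110011
(the carry out of the leftmost column, 0, becomes the leading bit)
Decimal check:
  0010111000011100 = 8192 + 2048 + 1024 + 512 + 16 + 8 + 4 = 11804
  0000111011010111 = 2048 + 1024 + 512 + 128 + 64 + 16 + 4 + 2 + 1 = 3799
  11804 + 3799 = 15603, and 00011110011110011 = 8192 + 4096 + 2048 + 1024 + 128 + 64 + 32 + 16 + 2 + 1 = 15603 ✓



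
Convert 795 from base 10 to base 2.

Using repeated division by 2:
795 ÷ 2 = 397 remainder 1
397 ÷ 2 = 198 remainder 1
198 ÷ 2 = 99 remainder 0
99 ÷ 2 = 49 remainder 1
49 ÷ 2 = 24 remainder 1
24 ÷ 2 = 12 remainder 0
12 ÷ 2 = 6 remainder 0
6 ÷ 2 = 3 remainder 0
3 ÷ 2 = 1 remainder 1
1 ÷ 2 = 0 remainder 1
Reading remainders bottom to top: 1100011011



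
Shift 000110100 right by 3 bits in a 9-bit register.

Original: 000110100 (decimal 52)
Shift right by 3 positions
Drop the 3 low bits; fill with zeros on the left
Result: 000000110 (decimal 6)
Equivalent: 52 >> 3 = 52 ÷ 2^3 = 6



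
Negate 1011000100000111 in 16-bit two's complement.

Original (sign bit 1, negative): 1011000100000111
Step 1 - Invert all bits: 0100111011111000
Step 2 - Add 1: 0100111011111001
Verification: 1011000100000111 + 0100111011111001 = 10000000000000000; discarding the end carry (carry out of the top bit) leaves the 16-bit value 0000000000000000, as required for x + (-x)



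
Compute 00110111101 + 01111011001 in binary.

Add column by column from the right: bit + bit + carry-in; write the sum mod 2, carry 1 when the sum is 2 or 3.
carry:  11111110010
        00110111101
+       01111011001
-------------------
       010110010110
(the carry out of the leftmost column, 0, becomes the leading bit)
Decimal check:
  00110111101 = 256 + 128 + 32 + 16 + 8 + 4 + 1 = 445
  01111011001 = 512 + 256 + 128 + 64 + 16 + 8 + 1 = 985
  445 + 985 = 1430, and 010110010110 = 1024 + 256 + 128 + 16 + 4 + 2 = 1430 ✓



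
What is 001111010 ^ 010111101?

XOR: 1 when bits differ
  001111010
^ 010111101
-----------
  011000111
Decimal: 122 ^ 189 = 199



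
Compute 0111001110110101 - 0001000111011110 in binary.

Method 1 - Direct subtraction (column by column from the right: bit − bit − borrow-in; if negative, add 2 and borrow 1 from the next column):
borrow: 0000001110111100
        0111001110110101
-       0001000111011110
------------------------
        0110000111010111

Method 2 - Add two's complement:
Two's complement of 0001000111011110: invert → 1110111000100001, add 1 → 1110111000100010
  0111001110110101
+ 1110111000100010
------------------
 10110000111010111  (end carry out of the top bit = 1)
Discarding the end carry: 0110000111010111
Decimal check:
  0111001110110101 = 16384 + 8192 + 4096 + 512 + 256 + 128 + 32 + 16 + 4 + 1 = 29621
  0001000111011110 = 4096 + 256 + 128 + 64 + 16 + 8 + 4 + 2 = 4574
  29621 - 4574 = 25047, and 0110000111010111 = 16384 + 8192 + 256 + 128 + 64 + 16 + 4 + 2 + 1 = 25047 ✓



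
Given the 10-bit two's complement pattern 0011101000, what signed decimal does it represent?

Binary: 0011101000
Sign bit: 0 (non-negative)
Read directly as an unsigned value:
0011101000 = 128 + 64 + 32 + 8 = 232
Value: 232



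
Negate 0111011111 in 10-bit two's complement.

Original: 0111011111
Step 1 - Invert all bits: 1000100000
Step 2 - Add 1: 1000100001
Verification: 0111011111 + 1000100001 = 10000000000; discarding the end carry (carry out of the top bit) leaves the 10-bit value 0000000000, as required for x + (-x)



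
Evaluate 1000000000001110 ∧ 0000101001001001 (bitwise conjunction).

AND: 1 only when both bits are 1
  1000000000001110
& 0000101001001001
------------------
  0000000000001000
Decimal: 32782 & 2633 = 8



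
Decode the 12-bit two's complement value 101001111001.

Binary: 101001111001
Sign bit: 1 (negative)
Invert: 010110000110
Add 1:  010110000111
Magnitude: 010110000111 = 1024 + 256 + 128 + 4 + 2 + 1 = 1415
Value: -1415



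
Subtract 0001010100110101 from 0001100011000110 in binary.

Method 1 - Direct subtraction (column by column from the right: bit − bit − borrow-in; if negative, add 2 and borrow 1 from the next column):
borrow: 0000111001100010
        0001100011000110
-       0001010100110101
------------------------
        0000001110010001

Method 2 - Add two's complement:
Two's complement of 0001010100110101: invert → 1110101011001010, add 1 → 1110101011001011
  0001100011000110
+ 1110101011001011
------------------
 10000001110010001  (end carry out of the top bit = 1)
Discarding the end carry: 0000001110010001
Decimal check:
  0001100011000110 = 4096 + 2048 + 128 + 64 + 4 + 2 = 6342
  0001010100110101 = 4096 + 1024 + 256 + 32 + 16 + 4 + 1 = 5429
  6342 - 5429 = 913, and 0000001110010001 = 512 + 256 + 128 + 16 + 1 = 913 ✓



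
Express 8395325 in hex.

Using repeated division by 16 (digits 10–15 are A–F):
8395325 ÷ 16 = 524707 remainder 13 (D)
524707 ÷ 16 = 32794 remainder 3
32794 ÷ 16 = 2049 remainder 10 (A)
2049 ÷ 16 = 128 remainder 1
128 ÷ 16 = 8 remainder 0
8 ÷ 16 = 0 remainder 8
Reading remainders bottom to top: 801A3D



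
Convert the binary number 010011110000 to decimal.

Sum of powers of 2 for each 1-bit:
2^4 + 2^5 + 2^6 + 2^7 + 2^10
= 16 + 32 + 64 + 128 + 1024
= 1264



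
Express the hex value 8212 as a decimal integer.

Expand by place value (powers of 16):
8212 = 8 × 16^3 + 2 × 16^2 + 1 × 16^1 + 2 × 16^0
= 8 × 4096 + 2 × 256 + 1 × 16 + 2 × 1
= 32768 + 512 + 16 + 2
= 33298



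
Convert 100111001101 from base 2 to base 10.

Sum of powers of 2 for each 1-bit:
2^0 + 2^2 + 2^3 + 2^6 + 2^7 + 2^8 + 2^11
= 1 + 4 + 8 + 64 + 128 + 256 + 2048
= 2509



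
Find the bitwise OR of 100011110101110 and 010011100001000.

OR: 1 when either bit is 1
  100011110101110
| 010011100001000
-----------------
  110011110101110
Decimal: 18350 | 9992 = 26542



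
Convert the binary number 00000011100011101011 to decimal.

Sum of powers of 2 for each 1-bit:
2^0 + 2^1 + 2^3 + 2^5 + 2^6 + 2^7 + 2^11 + 2^12 + 2^13
= 1 + 2 + 8 + 32 + 64 + 128 + 2048 + 4096 + 8192
= 14571



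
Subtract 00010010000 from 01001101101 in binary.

Method 1 - Direct subtraction (column by column from the right: bit − bit − borrow-in; if negative, add 2 and borrow 1 from the next column):
borrow: 01100100000
        01001101101
-       00010010000
-------------------
        00111011101

Method 2 - Add two's complement:
Two's complement of 00010010000: invert → 11101101111, add 1 → 11101110000
  01001101101
+ 11101110000
-------------
 100111011101  (end carry out of the top bit = 1)
Discarding the end carry: 00111011101
Decimal check:
  01001101101 = 512 + 64 + 32 + 8 + 4 + 1 = 621
  00010010000 = 128 + 16 = 144
  621 - 144 = 477, and 00111011101 = 256 + 128 + 64 + 16 + 8 + 4 + 1 = 477 ✓



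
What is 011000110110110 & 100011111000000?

AND: 1 only when both bits are 1
  011000110110110
& 100011111000000
-----------------
  000000110000000
Decimal: 12726 & 18368 = 384



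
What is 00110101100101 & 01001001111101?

AND: 1 only when both bits are 1
  00110101100101
& 01001001111101
----------------
  00000001100101
Decimal: 3429 & 4733 = 101



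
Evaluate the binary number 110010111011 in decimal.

Sum of powers of 2 for each 1-bit:
2^0 + 2^1 + 2^3 + 2^4 + 2^5 + 2^7 + 2^10 + 2^11
= 1 + 2 + 8 + 16 + 32 + 128 + 1024 + 2048
= 3259



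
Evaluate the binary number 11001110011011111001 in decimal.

Sum of powers of 2 for each 1-bit:
2^0 + 2^3 + 2^4 + 2^5 + 2^6 + 2^7 + 2^9 + 2^10 + 2^13 + 2^14 + 2^15 + 2^18 + 2^19
= 1 + 8 + 16 + 32 + 64 + 128 + 512 + 1024 + 8192 + 16384 + 32768 + 262144 + 524288
= 845561



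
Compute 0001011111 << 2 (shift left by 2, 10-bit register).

Original: 0001011111 (decimal 95)
Shift left by 2 positions
Append 2 zeros on the right
Result: 0101111100 (decimal 380)
Equivalent: 95 << 2 = 95 × 2^2 = 380



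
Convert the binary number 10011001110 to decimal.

Sum of powers of 2 for each 1-bit:
2^1 + 2^2 + 2^3 + 2^6 + 2^7 + 2^10
= 2 + 4 + 8 + 64 + 128 + 1024
= 1230



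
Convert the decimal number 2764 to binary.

Using repeated division by 2:
2764 ÷ 2 = 1382 remainder 0
1382 ÷ 2 = 691 remainder 0
691 ÷ 2 = 345 remainder 1
345 ÷ 2 = 172 remainder 1
172 ÷ 2 = 86 remainder 0
86 ÷ 2 = 43 remainder 0
43 ÷ 2 = 21 remainder 1
21 ÷ 2 = 10 remainder 1
10 ÷ 2 = 5 remainder 0
5 ÷ 2 = 2 remainder 1
2 ÷ 2 = 1 remainder 0
1 ÷ 2 = 0 remainder 1
Reading remainders bottom to top: 101011001100



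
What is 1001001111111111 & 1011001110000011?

AND: 1 only when both bits are 1
  1001001111111111
& 1011001110000011
------------------
  1001001110000011
Decimal: 37887 & 45955 = 37763



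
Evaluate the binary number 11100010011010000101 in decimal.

Sum of powers of 2 for each 1-bit:
2^0 + 2^2 + 2^7 + 2^9 + 2^10 + 2^13 + 2^17 + 2^18 + 2^19
= 1 + 4 + 128 + 512 + 1024 + 8192 + 131072 + 262144 + 524288
= 927365



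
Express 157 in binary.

Using repeated division by 2:
157 ÷ 2 = 78 remainder 1
78 ÷ 2 = 39 remainder 0
39 ÷ 2 = 19 remainder 1
19 ÷ 2 = 9 remainder 1
9 ÷ 2 = 4 remainder 1
4 ÷ 2 = 2 remainder 0
2 ÷ 2 = 1 remainder 0
1 ÷ 2 = 0 remainder 1
Reading remainders bottom to top: 10011101



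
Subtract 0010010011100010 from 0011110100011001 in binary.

Method 1 - Direct subtraction (column by column from the right: bit − bit − borrow-in; if negative, add 2 and borrow 1 from the next column):
borrow: 0000000111001100
        0011110100011001
-       0010010011100010
------------------------
        0001100000110111

Method 2 - Add two's complement:
Two's complement of 0010010011100010: invert → 1101101100011101, add 1 → 1101101100011110
  0011110100011001
+ 1101101100011110
------------------
 10001100000110111  (end carry out of the top bit = 1)
Discarding the end carry: 0001100000110111
Decimal check:
  0011110100011001 = 8192 + 4096 + 2048 + 1024 + 256 + 16 + 8 + 1 = 15641
  0010010011100010 = 8192 + 1024 + 128 + 64 + 32 + 2 = 9442
  15641 - 9442 = 6199, and 0001100000110111 = 4096 + 2048 + 32 + 16 + 4 + 2 + 1 = 6199 ✓



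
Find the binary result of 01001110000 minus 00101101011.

Method 1 - Direct subtraction (column by column from the right: bit − bit − borrow-in; if negative, add 2 and borrow 1 from the next column):
borrow: 01000011110
        01001110000
-       00101101011
-------------------
        00100000101

Method 2 - Add two's complement:
Two's complement of 00101101011: invert → 11010010100, add 1 → 11010010101
  01001110000
+ 11010010101
-------------
 100100000101  (end carry out of the top bit = 1)
Discarding the end carry: 00100000101
Decimal check:
  01001110000 = 512 + 64 + 32 + 16 = 624
  00101101011 = 256 + 64 + 32 + 8 + 2 + 1 = 363
  624 - 363 = 261, and 00100000101 = 256 + 4 + 1 = 261 ✓



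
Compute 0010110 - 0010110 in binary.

Method 1 - Direct subtraction (column by column from the right: bit − bit − borrow-in; if negative, add 2 and borrow 1 from the next column):
borrow: 0000000
        0010110
-       0010110
---------------
        0000000

Method 2 - Add two's complement:
Two's complement of 0010110: invert → 1101001, add 1 → 1101010
  0010110
+ 1101010
---------
 10000000  (end carry out of the top bit = 1)
Discarding the end carry: 0000000
Decimal check:
  0010110 = 16 + 4 + 2 = 22
  0010110 = 16 + 4 + 2 = 22
  22 - 22 = 0, and 0000000 = 0 ✓



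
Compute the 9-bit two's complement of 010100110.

Original: 010100110
Step 1 - Invert all bits: 101011001
Step 2 - Add 1: 101011010
Verification: 010100110 + 101011010 = 1000000000; discarding the end carry (carry out of the top bit) leaves the 9-bit value 000000000, as required for x + (-x)



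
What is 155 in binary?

Using repeated division by 2:
155 ÷ 2 = 77 remainder 1
77 ÷ 2 = 38 remainder 1
38 ÷ 2 = 19 remainder 0
19 ÷ 2 = 9 remainder 1
9 ÷ 2 = 4 remainder 1
4 ÷ 2 = 2 remainder 0
2 ÷ 2 = 1 remainder 0
1 ÷ 2 = 0 remainder 1
Reading remainders bottom to top: 10011011



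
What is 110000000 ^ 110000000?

XOR: 1 when bits differ
  110000000
^ 110000000
-----------
  000000000
Decimal: 384 ^ 384 = 0



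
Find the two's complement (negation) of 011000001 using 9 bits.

Original: 011000001
Step 1 - Invert all bits: 100111110
Step 2 - Add 1: 100111111
Verification: 011000001 + 100111111 = 1000000000; discarding the end carry (carry out of the top bit) leaves the 9-bit value 000000000, as required for x + (-x)



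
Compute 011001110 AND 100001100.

AND: 1 only when both bits are 1
  011001110
& 100001100
-----------
  000001100
Decimal: 206 & 268 = 12



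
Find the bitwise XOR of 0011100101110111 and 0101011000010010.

XOR: 1 when bits differ
  0011100101110111
^ 0101011000010010
------------------
  0110111101100101
Decimal: 14711 ^ 22034 = 28517



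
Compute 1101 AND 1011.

AND: 1 only when both bits are 1
  1101
& 1011
------
  1001
Decimal: 13 & 11 = 9



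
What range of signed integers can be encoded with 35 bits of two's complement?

For 35-bit two's complement:
Minimum: -2^34 = -17179869184
Maximum: 2^34 - 1 = 17179869183



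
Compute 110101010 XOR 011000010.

XOR: 1 when bits differ
  110101010
^ 011000010
-----------
  101101000
Decimal: 426 ^ 194 = 360



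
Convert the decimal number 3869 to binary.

Using repeated division by 2:
3869 ÷ 2 = 1934 remainder 1
1934 ÷ 2 = 967 remainder 0
967 ÷ 2 = 483 remainder 1
483 ÷ 2 = 241 remainder 1
241 ÷ 2 = 120 remainder 1
120 ÷ 2 = 60 remainder 0
60 ÷ 2 = 30 remainder 0
30 ÷ 2 = 15 remainder 0
15 ÷ 2 = 7 remainder 1
7 ÷ 2 = 3 remainder 1
3 ÷ 2 = 1 remainder 1
1 ÷ 2 = 0 remainder 1
Reading remainders bottom to top: 111100011101



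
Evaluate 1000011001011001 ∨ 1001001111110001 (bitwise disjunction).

OR: 1 when either bit is 1
  1000011001011001
| 1001001111110001
------------------
  1001011111111001
Decimal: 34393 | 37873 = 38905



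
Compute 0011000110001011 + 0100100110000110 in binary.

Add column by column from the right: bit + bit + carry-in; write the sum mod 2, carry 1 when the sum is 2 or 3.
carry:  0000001100011100
        0011000110001011
+       0100100110000110
------------------------
       00111101100010001
(the carry out of the leftmost column, 0, becomes the leading bit)
Decimal check:
  0011000110001011 = 8192 + 4096 + 256 + 128 + 8 + 2 + 1 = 12683
  0100100110000110 = 16384 + 2048 + 256 + 128 + 4 + 2 = 18822
  12683 + 18822 = 31505, and 00111101100010001 = 16384 + 8192 + 4096 + 2048 + 512 + 256 + 16 + 1 = 31505 ✓



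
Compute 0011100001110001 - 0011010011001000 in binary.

Method 1 - Direct subtraction (column by column from the right: bit − bit − borrow-in; if negative, add 2 and borrow 1 from the next column):
borrow: 0000111100010000
        0011100001110001
-       0011010011001000
------------------------
        0000001110101001

Method 2 - Add two's complement:
Two's complement of 0011010011001000: invert → 1100101100110111, add 1 → 1100101100111000
  0011100001110001
+ 1100101100111000
------------------
 10000001110101001  (end carry out of the top bit = 1)
Discarding the end carry: 0000001110101001
Decimal check:
  0011100001110001 = 8192 + 4096 + 2048 + 64 + 32 + 16 + 1 = 14449
  0011010011001000 = 8192 + 4096 + 1024 + 128 + 64 + 8 = 13512
  14449 - 13512 = 937, and 0000001110101001 = 512 + 256 + 128 + 32 + 8 + 1 = 937 ✓



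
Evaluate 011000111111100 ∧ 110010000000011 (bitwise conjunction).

AND: 1 only when both bits are 1
  011000111111100
& 110010000000011
-----------------
  010000000000000
Decimal: 12796 & 25603 = 8192



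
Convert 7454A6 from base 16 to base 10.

Expand by place value (powers of 16):
Digit values: A = 10
7454A6 = 7 × 16^5 + 4 × 16^4 + 5 × 16^3 + 4 × 16^2 + 10 × 16^1 + 6 × 16^0
= 7 × 1048576 + 4 × 65536 + 5 × 4096 + 4 × 256 + 10 × 16 + 6 × 1
= 7340032 + 262144 + 20480 + 1024 + 160 + 6
= 7623846



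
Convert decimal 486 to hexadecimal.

Using repeated division by 16 (digits 10–15 are A–F):
486 ÷ 16 = 30 remainder 6
30 ÷ 16 = 1 remainder 14 (E)
1 ÷ 16 = 0 remainder 1
Reading remainders bottom to top: 1E6



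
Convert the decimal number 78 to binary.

Using repeated division by 2:
78 ÷ 2 = 39 remainder 0
39 ÷ 2 = 19 remainder 1
19 ÷ 2 = 9 remainder 1
9 ÷ 2 = 4 remainder 1
4 ÷ 2 = 2 remainder 0
2 ÷ 2 = 1 remainder 0
1 ÷ 2 = 0 remainder 1
Reading remainders bottom to top: 1001110



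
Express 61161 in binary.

Using repeated division by 2:
61161 ÷ 2 = 30580 remainder 1
30580 ÷ 2 = 15290 remainder 0
15290 ÷ 2 = 7645 remainder 0
7645 ÷ 2 = 3822 remainder 1
3822 ÷ 2 = 1911 remainder 0
1911 ÷ 2 = 955 remainder 1
955 ÷ 2 = 477 remainder 1
477 ÷ 2 = 238 remainder 1
238 ÷ 2 = 119 remainder 0
119 ÷ 2 = 59 remainder 1
59 ÷ 2 = 29 remainder 1
29 ÷ 2 = 14 remainder 1
14 ÷ 2 = 7 remainder 0
7 ÷ 2 = 3 remainder 1
3 ÷ 2 = 1 remainder 1
1 ÷ 2 = 0 remainder 1
Reading remainders bottom to top: 1110111011101001



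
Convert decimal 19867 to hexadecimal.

Using repeated division by 16 (digits 10–15 are A–F):
19867 ÷ 16 = 1241 remainder 11 (B)
1241 ÷ 16 = 77 remainder 9
77 ÷ 16 = 4 remainder 13 (D)
4 ÷ 16 = 0 remainder 4
Reading remainders bottom to top: 4D9B



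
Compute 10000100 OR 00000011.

OR: 1 when either bit is 1
  10000100
| 00000011
----------
  10000111
Decimal: 132 | 3 = 135



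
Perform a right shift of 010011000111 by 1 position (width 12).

Original: 010011000111 (decimal 1223)
Shift right by 1 position
Drop the 1 low bit; fill with zero on the left
Result: 001001100011 (decimal 611)
Equivalent: 1223 >> 1 = 1223 ÷ 2^1 = 611



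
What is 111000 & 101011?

AND: 1 only when both bits are 1
  111000
& 101011
--------
  101000
Decimal: 56 & 43 = 40



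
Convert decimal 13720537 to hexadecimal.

Using repeated division by 16 (digits 10–15 are A–F):
13720537 ÷ 16 = 857533 remainder 9
857533 ÷ 16 = 53595 remainder 13 (D)
53595 ÷ 16 = 3349 remainder 11 (B)
3349 ÷ 16 = 209 remainder 5
209 ÷ 16 = 13 remainder 1
13 ÷ 16 = 0 remainder 13 (D)
Reading remainders bottom to top: D15BD9



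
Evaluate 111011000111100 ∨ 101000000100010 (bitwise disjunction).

OR: 1 when either bit is 1
  111011000111100
| 101000000100010
-----------------
  111011000111110
Decimal: 30268 | 20514 = 30270



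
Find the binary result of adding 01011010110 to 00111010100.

Add column by column from the right: bit + bit + carry-in; write the sum mod 2, carry 1 when the sum is 2 or 3.
carry:  11110101000
        01011010110
+       00111010100
-------------------
       010010101010
(the carry out of the leftmost column, 0, becomes the leading bit)
Decimal check:
  01011010110 = 512 + 128 + 64 + 16 + 4 + 2 = 726
  00111010100 = 256 + 128 + 64 + 16 + 4 = 468
  726 + 468 = 1194, and 010010101010 = 1024 + 128 + 32 + 8 + 2 = 1194 ✓



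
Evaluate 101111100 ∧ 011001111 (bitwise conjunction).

AND: 1 only when both bits are 1
  101111100
& 011001111
-----------
  001001100
Decimal: 380 & 207 = 76



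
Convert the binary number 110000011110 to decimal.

Sum of powers of 2 for each 1-bit:
2^1 + 2^2 + 2^3 + 2^4 + 2^10 + 2^11
= 2 + 4 + 8 + 16 + 1024 + 2048
= 3102



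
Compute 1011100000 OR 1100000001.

OR: 1 when either bit is 1
  1011100000
| 1100000001
------------
  1111100001
Decimal: 736 | 769 = 993



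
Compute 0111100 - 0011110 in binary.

Method 1 - Direct subtraction (column by column from the right: bit − bit − borrow-in; if negative, add 2 and borrow 1 from the next column):
borrow: 0111100
        0111100
-       0011110
---------------
        0011110

Method 2 - Add two's complement:
Two's complement of 0011110: invert → 1100001, add 1 → 1100010
  0111100
+ 1100010
---------
 10011110  (end carry out of the top bit = 1)
Discarding the end carry: 0011110
Decimal check:
  0111100 = 32 + 16 + 8 + 4 = 60
  0011110 = 16 + 8 + 4 + 2 = 30
  60 - 30 = 30, and 0011110 = 16 + 8 + 4 + 2 = 30 ✓



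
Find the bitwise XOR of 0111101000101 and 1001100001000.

XOR: 1 when bits differ
  0111101000101
^ 1001100001000
---------------
  1110001001101
Decimal: 3909 ^ 4872 = 7245



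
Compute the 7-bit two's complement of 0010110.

Original: 0010110
Step 1 - Invert all bits: 1101001
Step 2 - Add 1: 1101010
Verification: 0010110 + 1101010 = 10000000; discarding the end carry (carry out of the top bit) leaves the 7-bit value 0000000, as required for x + (-x)



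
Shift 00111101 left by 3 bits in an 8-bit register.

Original: 00111101 (decimal 61)
Shift left by 3 positions
Append 3 zeros on the right and drop the 3 high bits that overflow the 8-bit width
Result: 11101000 (decimal 232)
Equivalent: 61 << 3 = 61 × 2^3 = 488, truncated to 8 bits = 232



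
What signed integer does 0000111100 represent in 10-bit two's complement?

Binary: 0000111100
Sign bit: 0 (non-negative)
Read directly as an unsigned value:
0000111100 = 32 + 16 + 8 + 4 = 60
Value: 60



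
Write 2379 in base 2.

Using repeated division by 2:
2379 ÷ 2 = 1189 remainder 1
1189 ÷ 2 = 594 remainder 1
594 ÷ 2 = 297 remainder 0
297 ÷ 2 = 148 remainder 1
148 ÷ 2 = 74 remainder 0
74 ÷ 2 = 37 remainder 0
37 ÷ 2 = 18 remainder 1
18 ÷ 2 = 9 remainder 0
9 ÷ 2 = 4 remainder 1
4 ÷ 2 = 2 remainder 0
2 ÷ 2 = 1 remainder 0
1 ÷ 2 = 0 remainder 1
Reading remainders bottom to top: 100101001011



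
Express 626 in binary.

Using repeated division by 2:
626 ÷ 2 = 313 remainder 0
313 ÷ 2 = 156 remainder 1
156 ÷ 2 = 78 remainder 0
78 ÷ 2 = 39 remainder 0
39 ÷ 2 = 19 remainder 1
19 ÷ 2 = 9 remainder 1
9 ÷ 2 = 4 remainder 1
4 ÷ 2 = 2 remainder 0
2 ÷ 2 = 1 remainder 0
1 ÷ 2 = 0 remainder 1
Reading remainders bottom to top: 1001110010



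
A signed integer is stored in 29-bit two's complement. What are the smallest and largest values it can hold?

For 29-bit two's complement:
Minimum: -2^28 = -268435456
Maximum: 2^28 - 1 = 268435455



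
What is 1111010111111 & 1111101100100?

AND: 1 only when both bits are 1
  1111010111111
& 1111101100100
---------------
  1111000100100
Decimal: 7871 & 8036 = 7716



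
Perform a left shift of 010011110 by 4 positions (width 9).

Original: 010011110 (decimal 158)
Shift left by 4 positions
Append 4 zeros on the right and drop the 4 high bits that overflow the 9-bit width
Result: 111100000 (decimal 480)
Equivalent: 158 << 4 = 158 × 2^4 = 2528, truncated to 9 bits = 480



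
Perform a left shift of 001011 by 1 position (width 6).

Original: 001011 (decimal 11)
Shift left by 1 position
Append 1 zero on the right
Result: 010110 (decimal 22)
Equivalent: 11 << 1 = 11 × 2^1 = 22



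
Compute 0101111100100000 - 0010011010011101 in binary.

Method 1 - Direct subtraction (column by column from the right: bit − bit − borrow-in; if negative, add 2 and borrow 1 from the next column):
borrow: 0100000100111110
        0101111100100000
-       0010011010011101
------------------------
        0011100010000011

Method 2 - Add two's complement:
Two's complement of 0010011010011101: invert → 1101100101100010, add 1 → 1101100101100011
  0101111100100000
+ 1101100101100011
------------------
 10011100010000011  (end carry out of the top bit = 1)
Discarding the end carry: 0011100010000011
Decimal check:
  0101111100100000 = 16384 + 4096 + 2048 + 1024 + 512 + 256 + 32 = 24352
  0010011010011101 = 8192 + 1024 + 512 + 128 + 16 + 8 + 4 + 1 = 9885
  24352 - 9885 = 14467, and 0011100010000011 = 8192 + 4096 + 2048 + 128 + 2 + 1 = 14467 ✓



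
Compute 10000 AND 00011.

AND: 1 only when both bits are 1
  10000
& 00011
-------
  00000
Decimal: 16 & 3 = 0



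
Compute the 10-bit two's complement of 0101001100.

Original: 0101001100
Step 1 - Invert all bits: 1010110011
Step 2 - Add 1: 1010110100
Verification: 0101001100 + 1010110100 = 10000000000; discarding the end carry (carry out of the top bit) leaves the 10-bit value 0000000000, as required for x + (-x)



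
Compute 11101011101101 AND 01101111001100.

AND: 1 only when both bits are 1
  11101011101101
& 01101111001100
----------------
  01101011001100
Decimal: 15085 & 7116 = 6860



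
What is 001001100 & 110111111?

AND: 1 only when both bits are 1
  001001100
& 110111111
-----------
  000001100
Decimal: 76 & 447 = 12



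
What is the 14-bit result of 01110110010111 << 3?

Original: 01110110010111 (decimal 7575)
Shift left by 3 positions
Append 3 zeros on the right and drop the 3 high bits that overflow the 14-bit width
Result: 10110010111000 (decimal 11448)
Equivalent: 7575 << 3 = 7575 × 2^3 = 60600, truncated to 14 bits = 11448



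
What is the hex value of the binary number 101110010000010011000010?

Group into 4-bit nibbles from right:
  1011 = B
  1001 = 9
  0000 = 0
  0100 = 4
  1100 = C
  0010 = 2
Result: B904C2



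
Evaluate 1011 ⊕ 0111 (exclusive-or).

XOR: 1 when bits differ
  1011
^ 0111
------
  1100
Decimal: 11 ^ 7 = 12



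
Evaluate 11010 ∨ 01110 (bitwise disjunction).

OR: 1 when either bit is 1
  11010
| 01110
-------
  11110
Decimal: 26 | 14 = 30



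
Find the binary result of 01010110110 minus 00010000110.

Method 1 - Direct subtraction (column by column from the right: bit − bit − borrow-in; if negative, add 2 and borrow 1 from the next column):
borrow: 00000000000
        01010110110
-       00010000110
-------------------
        01000110000

Method 2 - Add two's complement:
Two's complement of 00010000110: invert → 11101111001, add 1 → 11101111010
  01010110110
+ 11101111010
-------------
 101000110000  (end carry out of the top bit = 1)
Discarding the end carry: 01000110000
Decimal check:
  01010110110 = 512 + 128 + 32 + 16 + 4 + 2 = 694
  00010000110 = 128 + 4 + 2 = 134
  694 - 134 = 560, and 01000110000 = 512 + 32 + 16 = 560 ✓



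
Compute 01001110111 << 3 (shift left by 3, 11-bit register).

Original: 01001110111 (decimal 631)
Shift left by 3 positions
Append 3 zeros on the right and drop the 3 high bits that overflow the 11-bit width
Result: 01110111000 (decimal 952)
Equivalent: 631 << 3 = 631 × 2^3 = 5048, truncated to 11 bits = 952

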